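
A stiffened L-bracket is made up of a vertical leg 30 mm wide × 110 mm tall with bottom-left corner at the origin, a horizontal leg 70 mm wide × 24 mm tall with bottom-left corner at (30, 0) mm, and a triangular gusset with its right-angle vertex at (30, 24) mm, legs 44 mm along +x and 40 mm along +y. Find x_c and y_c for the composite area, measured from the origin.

vertical leg: A = 30 × 110 = 3300.00, centroid at (15.00, 55.00).
horizontal leg: A = 70 × 24 = 1680.00, centroid at (65.00, 12.00).
gusset: A = ½·44·40 = 880.00, centroid at (44.67, 37.33).
ΣA = 5860.00 mm²
ΣAx_c = (3300.00)(15.00) + (1680.00)(65.00) + (880.00)(44.67) = 198006.67 mm³
ΣAy_c = (3300.00)(55.00) + (1680.00)(12.00) + (880.00)(37.33) = 234513.33 mm³
x_c = 198006.67 / 5860.00 = 33.79 mm
y_c = 234513.33 / 5860.00 = 40.02 mm

x_c = 33.79 mm, y_c = 40.02 mm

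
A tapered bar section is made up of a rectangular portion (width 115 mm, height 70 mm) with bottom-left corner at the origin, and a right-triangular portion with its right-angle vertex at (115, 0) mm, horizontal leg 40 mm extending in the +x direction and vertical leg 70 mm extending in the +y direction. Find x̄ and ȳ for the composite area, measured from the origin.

x̄ = 67.99 mm, ȳ = 33.27 mm

Part | A | x̄ᵢ | ȳᵢ | A·x̄ᵢ | A·ȳᵢ
rectangular portion | 8050.00 | 57.50 | 35.00 | 462875.00 | 281750.00
triangular portion | 1400.00 | 128.33 | 23.33 | 179666.67 | 32666.67
Σ | 9450.00 |  |  | 642541.67 | 314416.67
x̄ = 642541.67 / 9450.00 = 67.99 mm
ȳ = 314416.67 / 9450.00 = 33.27 mm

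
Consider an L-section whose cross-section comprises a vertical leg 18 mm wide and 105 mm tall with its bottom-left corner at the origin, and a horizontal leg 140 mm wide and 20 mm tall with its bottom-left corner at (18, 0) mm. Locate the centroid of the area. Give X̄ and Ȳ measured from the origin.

X̄ = 56.16 mm, Ȳ = 27.13 mm

Part | A | x̄ᵢ | ȳᵢ | A·x̄ᵢ | A·ȳᵢ
vertical leg | 1890.00 | 9.00 | 52.50 | 17010.00 | 99225.00
horizontal leg | 2800.00 | 88.00 | 10.00 | 246400.00 | 28000.00
Σ | 4690.00 |  |  | 263410.00 | 127225.00
X̄ = 263410.00 / 4690.00 = 56.16 mm
Ȳ = 127225.00 / 4690.00 = 27.13 mm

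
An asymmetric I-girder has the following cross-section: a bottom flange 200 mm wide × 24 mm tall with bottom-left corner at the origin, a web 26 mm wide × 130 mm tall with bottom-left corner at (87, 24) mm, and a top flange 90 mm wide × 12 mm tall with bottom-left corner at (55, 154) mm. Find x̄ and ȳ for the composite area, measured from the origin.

bottom flange: A = 200 × 24 = 4800.00, centroid at (100.00, 12.00).
web: A = 26 × 130 = 3380.00, centroid at (100.00, 89.00).
top flange: A = 90 × 12 = 1080.00, centroid at (100.00, 160.00).
ΣA = 9260.00 mm²
ΣAx̄ = (4800.00)(100.00) + (3380.00)(100.00) + (1080.00)(100.00) = 926000.00 mm³
ΣAȳ = (4800.00)(12.00) + (3380.00)(89.00) + (1080.00)(160.00) = 531220.00 mm³
x̄ = 926000.00 / 9260.00 = 100.00 mm
ȳ = 531220.00 / 9260.00 = 57.37 mm

x̄ = 100.00 mm, ȳ = 57.37 mm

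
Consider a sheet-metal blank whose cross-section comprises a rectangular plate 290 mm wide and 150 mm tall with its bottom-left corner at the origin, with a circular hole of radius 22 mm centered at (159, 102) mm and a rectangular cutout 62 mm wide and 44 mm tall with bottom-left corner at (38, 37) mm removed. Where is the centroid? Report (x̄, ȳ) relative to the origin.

plate: A = 290 × 150 = 43500.00, centroid at (145.00, 75.00).
hole 1: A = −π·22² = -1520.53, centroid at (159.00, 102.00).
hole 2: A = −(62 × 44) = -2728.00, centroid at (69.00, 59.00).
ΣA = 39251.47 mm²
ΣAx̄ = (43500.00)(145.00) + (-1520.53)(159.00) + (-2728.00)(69.00) = 5877503.60 mm³
ΣAȳ = (43500.00)(75.00) + (-1520.53)(102.00) + (-2728.00)(59.00) = 2946453.85 mm³
x̄ = 5877503.60 / 39251.47 = 149.74 mm
ȳ = 2946453.85 / 39251.47 = 75.07 mm

x̄ = 149.74 mm, ȳ = 75.07 mm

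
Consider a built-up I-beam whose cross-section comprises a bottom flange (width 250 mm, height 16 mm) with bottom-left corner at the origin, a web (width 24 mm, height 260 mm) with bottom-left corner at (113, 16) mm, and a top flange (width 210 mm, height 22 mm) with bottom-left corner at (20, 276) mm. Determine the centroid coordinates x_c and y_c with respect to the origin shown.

bottom flange: A = 250 × 16 = 4000.00, centroid at (125.00, 8.00).
web: A = 24 × 260 = 6240.00, centroid at (125.00, 146.00).
top flange: A = 210 × 22 = 4620.00, centroid at (125.00, 287.00).
ΣA = 14860.00 mm²
ΣAx_c = (4000.00)(125.00) + (6240.00)(125.00) + (4620.00)(125.00) = 1857500.00 mm³
ΣAy_c = (4000.00)(8.00) + (6240.00)(146.00) + (4620.00)(287.00) = 2268980.00 mm³
x_c = 1857500.00 / 14860.00 = 125.00 mm
y_c = 2268980.00 / 14860.00 = 152.69 mm

x_c = 125.00 mm, y_c = 152.69 mm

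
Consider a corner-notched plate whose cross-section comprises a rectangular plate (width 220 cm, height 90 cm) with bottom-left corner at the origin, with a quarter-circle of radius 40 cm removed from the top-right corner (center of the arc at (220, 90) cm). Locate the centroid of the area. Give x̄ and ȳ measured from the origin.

x̄ = 103.70 cm, ȳ = 43.10 cm

plate: A = 220 × 90 = 19800.00, centroid at (110.00, 45.00).
removed quarter-circle: A = −¼π·40² = -1256.64, centroid at (203.02, 73.02).
ΣA = 18543.36 cm², ΣAx̄ = 1922873.18 cm³, ΣAȳ = 799236.00 cm³.
x̄ = 1922873.18/18543.36 = 103.70 cm; ȳ = 799236.00/18543.36 = 43.10 cm.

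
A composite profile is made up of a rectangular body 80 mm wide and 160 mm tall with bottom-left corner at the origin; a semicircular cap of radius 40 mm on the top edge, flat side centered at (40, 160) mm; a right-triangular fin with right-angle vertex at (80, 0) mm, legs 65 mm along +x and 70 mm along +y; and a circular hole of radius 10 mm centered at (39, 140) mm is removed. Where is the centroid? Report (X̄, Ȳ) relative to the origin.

X̄ = 48.14 mm, Ȳ = 85.56 mm

rectangular body: A = 80 × 160 = 12800.00, centroid at (40.00, 80.00).
semicircular top: A = ½π·40² = 2513.27, centroid at (40.00, 176.98).
triangular fin: A = ½·65·70 = 2275.00, centroid at (101.67, 23.33).
hole: A = −π·10² = -314.16, centroid at (39.00, 140.00).
ΣA = 17274.11 mm²
ΣAX̄ = (12800.00)(40.00) + (2513.27)(40.00) + (2275.00)(101.67) + (-314.16)(39.00) = 831570.42 mm³
ΣAȲ = (12800.00)(80.00) + (2513.27)(176.98) + (2275.00)(23.33) + (-314.16)(140.00) = 1477891.56 mm³
X̄ = 831570.42 / 17274.11 = 48.14 mm
Ȳ = 1477891.56 / 17274.11 = 85.56 mm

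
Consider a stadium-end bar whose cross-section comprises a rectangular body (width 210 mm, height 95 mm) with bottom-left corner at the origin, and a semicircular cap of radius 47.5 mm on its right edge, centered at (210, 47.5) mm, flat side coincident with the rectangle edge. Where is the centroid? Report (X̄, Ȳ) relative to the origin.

rectangular body: A = 210 × 95 = 19950.00, centroid at (105.00, 47.50).
semicircular end: A = ½π·47.5² = 3544.11, centroid at (230.16, 47.50).
ΣA = 23494.11 mm², ΣAX̄ = 2910460.85 mm³, ΣAȲ = 1115970.19 mm³.
X̄ = 2910460.85/23494.11 = 123.88 mm; Ȳ = 1115970.19/23494.11 = 47.50 mm.

X̄ = 123.88 mm, Ȳ = 47.50 mm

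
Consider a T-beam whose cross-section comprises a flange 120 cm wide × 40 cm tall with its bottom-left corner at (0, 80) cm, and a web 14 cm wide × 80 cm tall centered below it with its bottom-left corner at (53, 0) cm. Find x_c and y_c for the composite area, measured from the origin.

x_c = 60.00 cm, y_c = 88.65 cm

Part | A | x̄ᵢ | ȳᵢ | A·x̄ᵢ | A·ȳᵢ
web | 1120.00 | 60.00 | 40.00 | 67200.00 | 44800.00
flange | 4800.00 | 60.00 | 100.00 | 288000.00 | 480000.00
Σ | 5920.00 |  |  | 355200.00 | 524800.00
x_c = 355200.00 / 5920.00 = 60.00 cm
y_c = 524800.00 / 5920.00 = 88.65 cm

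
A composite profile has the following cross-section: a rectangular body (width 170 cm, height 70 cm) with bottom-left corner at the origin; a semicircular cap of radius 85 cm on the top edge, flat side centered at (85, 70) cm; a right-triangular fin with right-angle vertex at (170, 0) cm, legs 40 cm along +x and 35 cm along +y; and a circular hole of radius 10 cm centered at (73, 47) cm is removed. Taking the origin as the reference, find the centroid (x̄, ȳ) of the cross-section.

x̄ = 88.07 cm, ȳ = 68.28 cm

rectangular body: A = 170 × 70 = 11900.00, centroid at (85.00, 35.00).
semicircular top: A = ½π·85² = 11349.00, centroid at (85.00, 106.08).
triangular fin: A = ½·40·35 = 700.00, centroid at (183.33, 11.67).
hole: A = −π·10² = -314.16, centroid at (73.00, 47.00).
ΣA = 23634.84 cm², ΣAx̄ = 2081565.00 cm³, ΣAȳ = 1613748.09 cm³.
x̄ = 2081565.00/23634.84 = 88.07 cm; ȳ = 1613748.09/23634.84 = 68.28 cm.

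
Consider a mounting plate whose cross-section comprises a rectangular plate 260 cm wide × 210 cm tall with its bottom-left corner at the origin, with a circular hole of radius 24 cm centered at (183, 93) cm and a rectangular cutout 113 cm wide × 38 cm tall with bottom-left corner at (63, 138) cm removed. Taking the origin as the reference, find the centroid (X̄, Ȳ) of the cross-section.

Part | A | x̄ᵢ | ȳᵢ | A·x̄ᵢ | A·ȳᵢ
plate | 54600.00 | 130.00 | 105.00 | 7098000.00 | 5733000.00
hole 1 | -1809.56 | 183.00 | 93.00 | -331149.00 | -168288.84
hole 2 | -4294.00 | 119.50 | 157.00 | -513133.00 | -674158.00
Σ | 48496.44 |  |  | 6253718.00 | 4890553.16
X̄ = 6253718.00 / 48496.44 = 128.95 cm
Ȳ = 4890553.16 / 48496.44 = 100.84 cm

X̄ = 128.95 cm, Ȳ = 100.84 cm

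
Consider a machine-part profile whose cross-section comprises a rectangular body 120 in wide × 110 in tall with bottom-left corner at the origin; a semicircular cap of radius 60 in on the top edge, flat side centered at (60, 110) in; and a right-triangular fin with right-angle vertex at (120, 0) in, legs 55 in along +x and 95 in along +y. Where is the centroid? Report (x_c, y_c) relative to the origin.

x_c = 69.53 in, y_c = 73.36 in

rectangular body: A = 120 × 110 = 13200.00, centroid at (60.00, 55.00).
semicircular top: A = ½π·60² = 5654.87, centroid at (60.00, 135.46).
triangular fin: A = ½·55·95 = 2612.50, centroid at (138.33, 31.67).
ΣA = 21467.37 in²
ΣAx_c = (13200.00)(60.00) + (5654.87)(60.00) + (2612.50)(138.33) = 1492687.84 in³
ΣAy_c = (13200.00)(55.00) + (5654.87)(135.46) + (2612.50)(31.67) = 1574764.51 in³
x_c = 1492687.84 / 21467.37 = 69.53 in
y_c = 1574764.51 / 21467.37 = 73.36 in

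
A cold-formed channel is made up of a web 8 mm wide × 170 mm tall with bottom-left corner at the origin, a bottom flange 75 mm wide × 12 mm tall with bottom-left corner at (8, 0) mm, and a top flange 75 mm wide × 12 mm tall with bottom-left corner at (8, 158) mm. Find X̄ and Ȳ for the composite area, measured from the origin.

X̄ = 27.64 mm, Ȳ = 85.00 mm

web: A = 8 × 170 = 1360.00, centroid at (4.00, 85.00).
bottom flange: A = 75 × 12 = 900.00, centroid at (45.50, 6.00).
top flange: A = 75 × 12 = 900.00, centroid at (45.50, 164.00).
ΣA = 3160.00 mm², ΣAX̄ = 87340.00 mm³, ΣAȲ = 268600.00 mm³.
X̄ = 87340.00/3160.00 = 27.64 mm; Ȳ = 268600.00/3160.00 = 85.00 mm.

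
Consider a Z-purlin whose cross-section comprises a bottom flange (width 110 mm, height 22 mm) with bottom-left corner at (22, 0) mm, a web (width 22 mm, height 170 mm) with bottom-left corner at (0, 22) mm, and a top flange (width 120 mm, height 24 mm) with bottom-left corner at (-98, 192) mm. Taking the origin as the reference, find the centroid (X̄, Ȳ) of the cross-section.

bottom flange: A = 110 × 22 = 2420.00, centroid at (77.00, 11.00).
web: A = 22 × 170 = 3740.00, centroid at (11.00, 107.00).
top flange: A = 120 × 24 = 2880.00, centroid at (-38.00, 204.00).
ΣA = 9040.00 mm²
ΣAX̄ = (2420.00)(77.00) + (3740.00)(11.00) + (2880.00)(-38.00) = 118040.00 mm³
ΣAȲ = (2420.00)(11.00) + (3740.00)(107.00) + (2880.00)(204.00) = 1014320.00 mm³
X̄ = 118040.00 / 9040.00 = 13.06 mm
Ȳ = 1014320.00 / 9040.00 = 112.20 mm

X̄ = 13.06 mm, Ȳ = 112.20 mm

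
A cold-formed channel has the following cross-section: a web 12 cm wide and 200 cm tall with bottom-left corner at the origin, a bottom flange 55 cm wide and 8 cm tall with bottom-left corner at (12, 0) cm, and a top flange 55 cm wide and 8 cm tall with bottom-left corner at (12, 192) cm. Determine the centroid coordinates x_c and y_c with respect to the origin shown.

Part | A | x̄ᵢ | ȳᵢ | A·x̄ᵢ | A·ȳᵢ
web | 2400.00 | 6.00 | 100.00 | 14400.00 | 240000.00
bottom flange | 440.00 | 39.50 | 4.00 | 17380.00 | 1760.00
top flange | 440.00 | 39.50 | 196.00 | 17380.00 | 86240.00
Σ | 3280.00 |  |  | 49160.00 | 328000.00
x_c = 49160.00 / 3280.00 = 14.99 cm
y_c = 328000.00 / 3280.00 = 100.00 cm

x_c = 14.99 cm, y_c = 100.00 cm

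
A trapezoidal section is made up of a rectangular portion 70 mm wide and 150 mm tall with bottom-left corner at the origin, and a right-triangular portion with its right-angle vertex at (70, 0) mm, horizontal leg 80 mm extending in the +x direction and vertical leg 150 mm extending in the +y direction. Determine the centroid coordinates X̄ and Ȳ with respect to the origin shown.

rectangular portion: A = 70 × 150 = 10500.00, centroid at (35.00, 75.00).
triangular portion: A = ½·80·150 = 6000.00, centroid at (96.67, 50.00).
ΣA = 16500.00 mm², ΣAX̄ = 947500.00 mm³, ΣAȲ = 1087500.00 mm³.
X̄ = 947500.00/16500.00 = 57.42 mm; Ȳ = 1087500.00/16500.00 = 65.91 mm.

X̄ = 57.42 mm, Ȳ = 65.91 mm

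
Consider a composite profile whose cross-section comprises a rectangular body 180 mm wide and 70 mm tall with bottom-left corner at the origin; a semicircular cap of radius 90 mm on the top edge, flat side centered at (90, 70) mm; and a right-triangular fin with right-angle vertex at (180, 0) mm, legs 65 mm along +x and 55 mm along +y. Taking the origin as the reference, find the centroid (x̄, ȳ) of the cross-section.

Part | A | x̄ᵢ | ȳᵢ | A·x̄ᵢ | A·ȳᵢ
rectangular body | 12600.00 | 90.00 | 35.00 | 1134000.00 | 441000.00
semicircular top | 12723.45 | 90.00 | 108.20 | 1145110.52 | 1376641.52
triangular fin | 1787.50 | 201.67 | 18.33 | 360479.17 | 32770.83
Σ | 27110.95 |  |  | 2639589.69 | 1850412.35
x̄ = 2639589.69 / 27110.95 = 97.36 mm
ȳ = 1850412.35 / 27110.95 = 68.25 mm

x̄ = 97.36 mm, ȳ = 68.25 mm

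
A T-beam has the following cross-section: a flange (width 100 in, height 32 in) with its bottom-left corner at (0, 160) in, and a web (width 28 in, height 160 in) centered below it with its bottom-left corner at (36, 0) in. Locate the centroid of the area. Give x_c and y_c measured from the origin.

Part | A | x̄ᵢ | ȳᵢ | A·x̄ᵢ | A·ȳᵢ
web | 4480.00 | 50.00 | 80.00 | 224000.00 | 358400.00
flange | 3200.00 | 50.00 | 176.00 | 160000.00 | 563200.00
Σ | 7680.00 |  |  | 384000.00 | 921600.00
x_c = 384000.00 / 7680.00 = 50.00 in
y_c = 921600.00 / 7680.00 = 120.00 in

x_c = 50.00 in, y_c = 120.00 in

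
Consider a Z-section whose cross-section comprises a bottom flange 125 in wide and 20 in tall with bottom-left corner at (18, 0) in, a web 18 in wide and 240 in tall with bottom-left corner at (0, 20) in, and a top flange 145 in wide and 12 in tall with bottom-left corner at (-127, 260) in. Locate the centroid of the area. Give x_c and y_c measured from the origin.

x_c = 16.97 in, y_c = 127.64 in

bottom flange: A = 125 × 20 = 2500.00, centroid at (80.50, 10.00).
web: A = 18 × 240 = 4320.00, centroid at (9.00, 140.00).
top flange: A = 145 × 12 = 1740.00, centroid at (-54.50, 266.00).
ΣA = 8560.00 in², ΣAx_c = 145300.00 in³, ΣAy_c = 1092640.00 in³.
x_c = 145300.00/8560.00 = 16.97 in; y_c = 1092640.00/8560.00 = 127.64 in.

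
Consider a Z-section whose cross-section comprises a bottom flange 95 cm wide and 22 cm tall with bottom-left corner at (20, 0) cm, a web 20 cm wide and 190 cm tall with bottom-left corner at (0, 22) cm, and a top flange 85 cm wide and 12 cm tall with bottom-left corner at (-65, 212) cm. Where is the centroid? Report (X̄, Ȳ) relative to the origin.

Part | A | x̄ᵢ | ȳᵢ | A·x̄ᵢ | A·ȳᵢ
bottom flange | 2090.00 | 67.50 | 11.00 | 141075.00 | 22990.00
web | 3800.00 | 10.00 | 117.00 | 38000.00 | 444600.00
top flange | 1020.00 | -22.50 | 218.00 | -22950.00 | 222360.00
Σ | 6910.00 |  |  | 156125.00 | 689950.00
X̄ = 156125.00 / 6910.00 = 22.59 cm
Ȳ = 689950.00 / 6910.00 = 99.85 cm

X̄ = 22.59 cm, Ȳ = 99.85 cm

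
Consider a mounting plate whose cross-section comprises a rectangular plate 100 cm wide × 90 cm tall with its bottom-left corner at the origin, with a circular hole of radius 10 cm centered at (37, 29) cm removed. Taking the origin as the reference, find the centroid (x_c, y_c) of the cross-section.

plate: A = 100 × 90 = 9000.00, centroid at (50.00, 45.00).
hole: A = −π·10² = -314.16, centroid at (37.00, 29.00).
ΣA = 8685.84 cm², ΣAx_c = 438376.11 cm³, ΣAy_c = 395889.38 cm³.
x_c = 438376.11/8685.84 = 50.47 cm; y_c = 395889.38/8685.84 = 45.58 cm.

x_c = 50.47 cm, y_c = 45.58 cm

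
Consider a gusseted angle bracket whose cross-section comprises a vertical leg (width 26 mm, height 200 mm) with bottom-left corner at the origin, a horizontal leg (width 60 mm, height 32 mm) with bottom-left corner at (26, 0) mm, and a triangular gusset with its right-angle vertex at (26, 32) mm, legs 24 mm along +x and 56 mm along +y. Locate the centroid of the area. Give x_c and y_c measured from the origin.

vertical leg: A = 26 × 200 = 5200.00, centroid at (13.00, 100.00).
horizontal leg: A = 60 × 32 = 1920.00, centroid at (56.00, 16.00).
gusset: A = ½·24·56 = 672.00, centroid at (34.00, 50.67).
ΣA = 7792.00 mm², ΣAx_c = 197968.00 mm³, ΣAy_c = 584768.00 mm³.
x_c = 197968.00/7792.00 = 25.41 mm; y_c = 584768.00/7792.00 = 75.05 mm.

x_c = 25.41 mm, y_c = 75.05 mm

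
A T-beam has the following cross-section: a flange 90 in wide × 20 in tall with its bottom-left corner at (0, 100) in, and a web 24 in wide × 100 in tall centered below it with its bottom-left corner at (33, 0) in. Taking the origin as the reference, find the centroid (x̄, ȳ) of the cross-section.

x̄ = 45.00 in, ȳ = 75.71 in

web: A = 24 × 100 = 2400.00, centroid at (45.00, 50.00).
flange: A = 90 × 20 = 1800.00, centroid at (45.00, 110.00).
ΣA = 4200.00 in²
ΣAx̄ = (2400.00)(45.00) + (1800.00)(45.00) = 189000.00 in³
ΣAȳ = (2400.00)(50.00) + (1800.00)(110.00) = 318000.00 in³
x̄ = 189000.00 / 4200.00 = 45.00 in
ȳ = 318000.00 / 4200.00 = 75.71 in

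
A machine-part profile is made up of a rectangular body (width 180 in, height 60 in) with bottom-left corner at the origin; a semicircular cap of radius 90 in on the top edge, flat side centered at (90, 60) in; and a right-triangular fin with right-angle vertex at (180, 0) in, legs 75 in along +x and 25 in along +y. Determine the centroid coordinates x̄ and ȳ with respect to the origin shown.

x̄ = 94.41 in, ȳ = 64.64 in

rectangular body: A = 180 × 60 = 10800.00, centroid at (90.00, 30.00).
semicircular top: A = ½π·90² = 12723.45, centroid at (90.00, 98.20).
triangular fin: A = ½·75·25 = 937.50, centroid at (205.00, 8.33).
ΣA = 24460.95 in², ΣAx̄ = 2309298.02 in³, ΣAȳ = 1581219.51 in³.
x̄ = 2309298.02/24460.95 = 94.41 in; ȳ = 1581219.51/24460.95 = 64.64 in.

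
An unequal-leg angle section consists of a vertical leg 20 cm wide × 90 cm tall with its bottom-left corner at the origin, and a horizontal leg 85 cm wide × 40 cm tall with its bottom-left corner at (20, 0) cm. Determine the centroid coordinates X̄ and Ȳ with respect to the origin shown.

X̄ = 44.33 cm, Ȳ = 28.65 cm

vertical leg: A = 20 × 90 = 1800.00, centroid at (10.00, 45.00).
horizontal leg: A = 85 × 40 = 3400.00, centroid at (62.50, 20.00).
ΣA = 5200.00 cm²
ΣAX̄ = (1800.00)(10.00) + (3400.00)(62.50) = 230500.00 cm³
ΣAȲ = (1800.00)(45.00) + (3400.00)(20.00) = 149000.00 cm³
X̄ = 230500.00 / 5200.00 = 44.33 cm
Ȳ = 149000.00 / 5200.00 = 28.65 cm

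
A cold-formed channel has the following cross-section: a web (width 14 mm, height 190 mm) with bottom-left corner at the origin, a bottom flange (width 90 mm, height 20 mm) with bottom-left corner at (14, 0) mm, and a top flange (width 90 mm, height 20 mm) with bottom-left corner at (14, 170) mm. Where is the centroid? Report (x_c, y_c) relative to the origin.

x_c = 36.90 mm, y_c = 95.00 mm

web: A = 14 × 190 = 2660.00, centroid at (7.00, 95.00).
bottom flange: A = 90 × 20 = 1800.00, centroid at (59.00, 10.00).
top flange: A = 90 × 20 = 1800.00, centroid at (59.00, 180.00).
ΣA = 6260.00 mm²
ΣAx_c = (2660.00)(7.00) + (1800.00)(59.00) + (1800.00)(59.00) = 231020.00 mm³
ΣAy_c = (2660.00)(95.00) + (1800.00)(10.00) + (1800.00)(180.00) = 594700.00 mm³
x_c = 231020.00 / 6260.00 = 36.90 mm
y_c = 594700.00 / 6260.00 = 95.00 mm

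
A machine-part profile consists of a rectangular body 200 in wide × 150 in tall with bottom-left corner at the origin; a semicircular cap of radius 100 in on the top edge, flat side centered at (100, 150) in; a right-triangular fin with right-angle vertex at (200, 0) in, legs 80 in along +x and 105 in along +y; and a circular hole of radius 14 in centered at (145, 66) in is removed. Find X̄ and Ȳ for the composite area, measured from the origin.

X̄ = 110.23 in, Ȳ = 109.13 in

rectangular body: A = 200 × 150 = 30000.00, centroid at (100.00, 75.00).
semicircular top: A = ½π·100² = 15707.96, centroid at (100.00, 192.44).
triangular fin: A = ½·80·105 = 4200.00, centroid at (226.67, 35.00).
hole: A = −π·14² = -615.75, centroid at (145.00, 66.00).
ΣA = 49292.21 in²
ΣAX̄ = (30000.00)(100.00) + (15707.96)(100.00) + (4200.00)(226.67) + (-615.75)(145.00) = 5433512.26 in³
ΣAȲ = (30000.00)(75.00) + (15707.96)(192.44) + (4200.00)(35.00) + (-615.75)(66.00) = 5379221.51 in³
X̄ = 5433512.26 / 49292.21 = 110.23 in
Ȳ = 5379221.51 / 49292.21 = 109.13 in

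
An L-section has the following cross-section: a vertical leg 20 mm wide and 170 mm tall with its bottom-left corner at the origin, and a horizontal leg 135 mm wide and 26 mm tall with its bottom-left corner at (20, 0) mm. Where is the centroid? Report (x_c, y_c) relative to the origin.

vertical leg: A = 20 × 170 = 3400.00, centroid at (10.00, 85.00).
horizontal leg: A = 135 × 26 = 3510.00, centroid at (87.50, 13.00).
ΣA = 6910.00 mm²
ΣAx_c = (3400.00)(10.00) + (3510.00)(87.50) = 341125.00 mm³
ΣAy_c = (3400.00)(85.00) + (3510.00)(13.00) = 334630.00 mm³
x_c = 341125.00 / 6910.00 = 49.37 mm
y_c = 334630.00 / 6910.00 = 48.43 mm

x_c = 49.37 mm, y_c = 48.43 mm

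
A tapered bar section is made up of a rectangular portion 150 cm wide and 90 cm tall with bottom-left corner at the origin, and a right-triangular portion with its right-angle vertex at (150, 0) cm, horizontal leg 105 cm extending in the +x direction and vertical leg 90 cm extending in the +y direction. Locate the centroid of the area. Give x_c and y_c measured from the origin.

rectangular portion: A = 150 × 90 = 13500.00, centroid at (75.00, 45.00).
triangular portion: A = ½·105·90 = 4725.00, centroid at (185.00, 30.00).
ΣA = 18225.00 cm², ΣAx_c = 1886625.00 cm³, ΣAy_c = 749250.00 cm³.
x_c = 1886625.00/18225.00 = 103.52 cm; y_c = 749250.00/18225.00 = 41.11 cm.

x_c = 103.52 cm, y_c = 41.11 cm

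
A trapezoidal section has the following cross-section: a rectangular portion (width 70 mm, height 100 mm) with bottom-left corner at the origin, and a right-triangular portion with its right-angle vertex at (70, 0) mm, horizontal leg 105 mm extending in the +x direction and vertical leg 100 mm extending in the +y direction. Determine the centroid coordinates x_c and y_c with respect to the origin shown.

Part | A | x̄ᵢ | ȳᵢ | A·x̄ᵢ | A·ȳᵢ
rectangular portion | 7000.00 | 35.00 | 50.00 | 245000.00 | 350000.00
triangular portion | 5250.00 | 105.00 | 33.33 | 551250.00 | 175000.00
Σ | 12250.00 |  |  | 796250.00 | 525000.00
x_c = 796250.00 / 12250.00 = 65.00 mm
y_c = 525000.00 / 12250.00 = 42.86 mm

x_c = 65.00 mm, y_c = 42.86 mm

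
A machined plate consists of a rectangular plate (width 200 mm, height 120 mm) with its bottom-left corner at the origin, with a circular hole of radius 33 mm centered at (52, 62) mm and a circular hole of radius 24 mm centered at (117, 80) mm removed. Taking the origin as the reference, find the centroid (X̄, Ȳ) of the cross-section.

X̄ = 107.11 mm, Ȳ = 57.71 mm

Part | A | x̄ᵢ | ȳᵢ | A·x̄ᵢ | A·ȳᵢ
plate | 24000.00 | 100.00 | 60.00 | 2400000.00 | 1440000.00
hole 1 | -3421.19 | 52.00 | 62.00 | -177902.11 | -212114.05
hole 2 | -1809.56 | 117.00 | 80.00 | -211718.21 | -144764.59
Σ | 18769.25 |  |  | 2010379.68 | 1083121.36
X̄ = 2010379.68 / 18769.25 = 107.11 mm
Ȳ = 1083121.36 / 18769.25 = 57.71 mm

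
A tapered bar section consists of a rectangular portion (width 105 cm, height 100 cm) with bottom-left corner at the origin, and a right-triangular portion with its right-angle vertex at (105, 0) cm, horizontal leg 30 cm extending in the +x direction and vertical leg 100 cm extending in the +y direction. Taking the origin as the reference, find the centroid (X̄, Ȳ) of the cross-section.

X̄ = 60.31 cm, Ȳ = 47.92 cm

Part | A | x̄ᵢ | ȳᵢ | A·x̄ᵢ | A·ȳᵢ
rectangular portion | 10500.00 | 52.50 | 50.00 | 551250.00 | 525000.00
triangular portion | 1500.00 | 115.00 | 33.33 | 172500.00 | 50000.00
Σ | 12000.00 |  |  | 723750.00 | 575000.00
X̄ = 723750.00 / 12000.00 = 60.31 cm
Ȳ = 575000.00 / 12000.00 = 47.92 cm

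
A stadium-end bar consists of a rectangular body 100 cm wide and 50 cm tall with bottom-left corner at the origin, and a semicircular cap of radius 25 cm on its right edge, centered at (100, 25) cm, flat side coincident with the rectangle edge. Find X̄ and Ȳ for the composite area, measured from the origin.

X̄ = 59.95 cm, Ȳ = 25.00 cm

rectangular body: A = 100 × 50 = 5000.00, centroid at (50.00, 25.00).
semicircular end: A = ½π·25² = 981.75, centroid at (110.61, 25.00).
ΣA = 5981.75 cm²
ΣAX̄ = (5000.00)(50.00) + (981.75)(110.61) = 358591.44 cm³
ΣAȲ = (5000.00)(25.00) + (981.75)(25.00) = 149543.69 cm³
X̄ = 358591.44 / 5981.75 = 59.95 cm
Ȳ = 149543.69 / 5981.75 = 25.00 cm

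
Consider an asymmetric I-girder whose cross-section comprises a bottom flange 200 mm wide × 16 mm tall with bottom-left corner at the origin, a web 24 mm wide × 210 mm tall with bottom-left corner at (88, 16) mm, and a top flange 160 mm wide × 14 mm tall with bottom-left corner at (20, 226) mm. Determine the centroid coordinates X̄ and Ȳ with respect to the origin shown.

Part | A | x̄ᵢ | ȳᵢ | A·x̄ᵢ | A·ȳᵢ
bottom flange | 3200.00 | 100.00 | 8.00 | 320000.00 | 25600.00
web | 5040.00 | 100.00 | 121.00 | 504000.00 | 609840.00
top flange | 2240.00 | 100.00 | 233.00 | 224000.00 | 521920.00
Σ | 10480.00 |  |  | 1048000.00 | 1157360.00
X̄ = 1048000.00 / 10480.00 = 100.00 mm
Ȳ = 1157360.00 / 10480.00 = 110.44 mm

X̄ = 100.00 mm, Ȳ = 110.44 mm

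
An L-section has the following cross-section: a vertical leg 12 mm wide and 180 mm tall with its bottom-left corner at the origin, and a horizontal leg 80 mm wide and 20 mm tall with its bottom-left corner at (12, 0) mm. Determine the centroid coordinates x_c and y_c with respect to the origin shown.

x_c = 25.57 mm, y_c = 55.96 mm

Part | A | x̄ᵢ | ȳᵢ | A·x̄ᵢ | A·ȳᵢ
vertical leg | 2160.00 | 6.00 | 90.00 | 12960.00 | 194400.00
horizontal leg | 1600.00 | 52.00 | 10.00 | 83200.00 | 16000.00
Σ | 3760.00 |  |  | 96160.00 | 210400.00
x_c = 96160.00 / 3760.00 = 25.57 mm
y_c = 210400.00 / 3760.00 = 55.96 mm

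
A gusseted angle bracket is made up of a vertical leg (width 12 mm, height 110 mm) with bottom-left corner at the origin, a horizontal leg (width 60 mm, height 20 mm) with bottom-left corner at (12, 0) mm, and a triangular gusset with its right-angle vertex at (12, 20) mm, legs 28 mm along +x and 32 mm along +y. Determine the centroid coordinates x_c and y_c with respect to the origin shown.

Part | A | x̄ᵢ | ȳᵢ | A·x̄ᵢ | A·ȳᵢ
vertical leg | 1320.00 | 6.00 | 55.00 | 7920.00 | 72600.00
horizontal leg | 1200.00 | 42.00 | 10.00 | 50400.00 | 12000.00
gusset | 448.00 | 21.33 | 30.67 | 9557.33 | 13738.67
Σ | 2968.00 |  |  | 67877.33 | 98338.67
x_c = 67877.33 / 2968.00 = 22.87 mm
y_c = 98338.67 / 2968.00 = 33.13 mm

x_c = 22.87 mm, y_c = 33.13 mm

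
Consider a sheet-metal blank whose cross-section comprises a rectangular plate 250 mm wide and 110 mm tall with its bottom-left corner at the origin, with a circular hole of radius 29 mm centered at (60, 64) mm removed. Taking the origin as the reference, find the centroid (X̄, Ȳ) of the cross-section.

X̄ = 131.91 mm, Ȳ = 54.04 mm

plate: A = 250 × 110 = 27500.00, centroid at (125.00, 55.00).
hole: A = −π·29² = -2642.08, centroid at (60.00, 64.00).
ΣA = 24857.92 mm², ΣAX̄ = 3278975.23 mm³, ΣAȲ = 1343406.92 mm³.
X̄ = 3278975.23/24857.92 = 131.91 mm; Ȳ = 1343406.92/24857.92 = 54.04 mm.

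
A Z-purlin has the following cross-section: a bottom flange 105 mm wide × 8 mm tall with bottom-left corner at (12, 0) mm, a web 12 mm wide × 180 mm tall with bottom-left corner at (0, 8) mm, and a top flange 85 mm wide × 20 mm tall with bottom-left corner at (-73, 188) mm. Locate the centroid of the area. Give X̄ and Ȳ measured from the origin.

bottom flange: A = 105 × 8 = 840.00, centroid at (64.50, 4.00).
web: A = 12 × 180 = 2160.00, centroid at (6.00, 98.00).
top flange: A = 85 × 20 = 1700.00, centroid at (-30.50, 198.00).
ΣA = 4700.00 mm²
ΣAX̄ = (840.00)(64.50) + (2160.00)(6.00) + (1700.00)(-30.50) = 15290.00 mm³
ΣAȲ = (840.00)(4.00) + (2160.00)(98.00) + (1700.00)(198.00) = 551640.00 mm³
X̄ = 15290.00 / 4700.00 = 3.25 mm
Ȳ = 551640.00 / 4700.00 = 117.37 mm

X̄ = 3.25 mm, Ȳ = 117.37 mm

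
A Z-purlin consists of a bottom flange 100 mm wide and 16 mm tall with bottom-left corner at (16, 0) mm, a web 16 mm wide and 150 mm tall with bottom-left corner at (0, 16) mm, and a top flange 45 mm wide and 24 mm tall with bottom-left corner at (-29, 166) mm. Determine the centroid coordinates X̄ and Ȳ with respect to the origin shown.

X̄ = 23.19 mm, Ȳ = 83.35 mm

Part | A | x̄ᵢ | ȳᵢ | A·x̄ᵢ | A·ȳᵢ
bottom flange | 1600.00 | 66.00 | 8.00 | 105600.00 | 12800.00
web | 2400.00 | 8.00 | 91.00 | 19200.00 | 218400.00
top flange | 1080.00 | -6.50 | 178.00 | -7020.00 | 192240.00
Σ | 5080.00 |  |  | 117780.00 | 423440.00
X̄ = 117780.00 / 5080.00 = 23.19 mm
Ȳ = 423440.00 / 5080.00 = 83.35 mm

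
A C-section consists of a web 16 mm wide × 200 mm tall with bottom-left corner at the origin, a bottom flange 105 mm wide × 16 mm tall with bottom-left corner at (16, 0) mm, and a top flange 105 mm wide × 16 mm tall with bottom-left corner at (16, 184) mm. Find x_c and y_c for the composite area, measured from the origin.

web: A = 16 × 200 = 3200.00, centroid at (8.00, 100.00).
bottom flange: A = 105 × 16 = 1680.00, centroid at (68.50, 8.00).
top flange: A = 105 × 16 = 1680.00, centroid at (68.50, 192.00).
ΣA = 6560.00 mm², ΣAx_c = 255760.00 mm³, ΣAy_c = 656000.00 mm³.
x_c = 255760.00/6560.00 = 38.99 mm; y_c = 656000.00/6560.00 = 100.00 mm.

x_c = 38.99 mm, y_c = 100.00 mm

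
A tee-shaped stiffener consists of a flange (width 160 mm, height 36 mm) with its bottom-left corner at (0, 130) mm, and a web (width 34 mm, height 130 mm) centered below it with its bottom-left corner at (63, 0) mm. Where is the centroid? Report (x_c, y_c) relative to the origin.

web: A = 34 × 130 = 4420.00, centroid at (80.00, 65.00).
flange: A = 160 × 36 = 5760.00, centroid at (80.00, 148.00).
ΣA = 10180.00 mm²
ΣAx_c = (4420.00)(80.00) + (5760.00)(80.00) = 814400.00 mm³
ΣAy_c = (4420.00)(65.00) + (5760.00)(148.00) = 1139780.00 mm³
x_c = 814400.00 / 10180.00 = 80.00 mm
y_c = 1139780.00 / 10180.00 = 111.96 mm

x_c = 80.00 mm, y_c = 111.96 mm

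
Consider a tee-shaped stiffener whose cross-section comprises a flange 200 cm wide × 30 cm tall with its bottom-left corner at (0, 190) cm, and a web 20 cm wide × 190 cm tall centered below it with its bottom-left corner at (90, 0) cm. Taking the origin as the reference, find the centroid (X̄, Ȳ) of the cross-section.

X̄ = 100.00 cm, Ȳ = 162.35 cm

web: A = 20 × 190 = 3800.00, centroid at (100.00, 95.00).
flange: A = 200 × 30 = 6000.00, centroid at (100.00, 205.00).
ΣA = 9800.00 cm², ΣAX̄ = 980000.00 cm³, ΣAȲ = 1591000.00 cm³.
X̄ = 980000.00/9800.00 = 100.00 cm; Ȳ = 1591000.00/9800.00 = 162.35 cm.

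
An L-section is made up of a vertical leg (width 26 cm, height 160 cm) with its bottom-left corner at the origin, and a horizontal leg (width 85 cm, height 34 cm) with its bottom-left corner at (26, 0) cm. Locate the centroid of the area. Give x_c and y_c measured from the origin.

x_c = 35.75 cm, y_c = 54.17 cm

Part | A | x̄ᵢ | ȳᵢ | A·x̄ᵢ | A·ȳᵢ
vertical leg | 4160.00 | 13.00 | 80.00 | 54080.00 | 332800.00
horizontal leg | 2890.00 | 68.50 | 17.00 | 197965.00 | 49130.00
Σ | 7050.00 |  |  | 252045.00 | 381930.00
x_c = 252045.00 / 7050.00 = 35.75 cm
y_c = 381930.00 / 7050.00 = 54.17 cm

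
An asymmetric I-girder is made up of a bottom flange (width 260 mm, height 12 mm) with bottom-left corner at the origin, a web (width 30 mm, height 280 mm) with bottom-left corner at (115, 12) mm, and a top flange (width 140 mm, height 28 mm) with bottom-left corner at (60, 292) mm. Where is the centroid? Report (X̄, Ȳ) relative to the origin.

bottom flange: A = 260 × 12 = 3120.00, centroid at (130.00, 6.00).
web: A = 30 × 280 = 8400.00, centroid at (130.00, 152.00).
top flange: A = 140 × 28 = 3920.00, centroid at (130.00, 306.00).
ΣA = 15440.00 mm²
ΣAX̄ = (3120.00)(130.00) + (8400.00)(130.00) + (3920.00)(130.00) = 2007200.00 mm³
ΣAȲ = (3120.00)(6.00) + (8400.00)(152.00) + (3920.00)(306.00) = 2495040.00 mm³
X̄ = 2007200.00 / 15440.00 = 130.00 mm
Ȳ = 2495040.00 / 15440.00 = 161.60 mm

X̄ = 130.00 mm, Ȳ = 161.60 mm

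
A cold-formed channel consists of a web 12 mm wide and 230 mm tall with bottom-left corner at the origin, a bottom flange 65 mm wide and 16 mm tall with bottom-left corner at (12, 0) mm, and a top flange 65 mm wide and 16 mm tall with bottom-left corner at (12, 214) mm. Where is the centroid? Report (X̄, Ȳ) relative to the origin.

X̄ = 22.55 mm, Ȳ = 115.00 mm

web: A = 12 × 230 = 2760.00, centroid at (6.00, 115.00).
bottom flange: A = 65 × 16 = 1040.00, centroid at (44.50, 8.00).
top flange: A = 65 × 16 = 1040.00, centroid at (44.50, 222.00).
ΣA = 4840.00 mm², ΣAX̄ = 109120.00 mm³, ΣAȲ = 556600.00 mm³.
X̄ = 109120.00/4840.00 = 22.55 mm; Ȳ = 556600.00/4840.00 = 115.00 mm.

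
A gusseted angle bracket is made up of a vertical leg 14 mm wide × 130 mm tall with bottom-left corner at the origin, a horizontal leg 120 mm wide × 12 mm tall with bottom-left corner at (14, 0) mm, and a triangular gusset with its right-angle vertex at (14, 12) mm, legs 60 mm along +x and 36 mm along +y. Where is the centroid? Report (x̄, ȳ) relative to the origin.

vertical leg: A = 14 × 130 = 1820.00, centroid at (7.00, 65.00).
horizontal leg: A = 120 × 12 = 1440.00, centroid at (74.00, 6.00).
gusset: A = ½·60·36 = 1080.00, centroid at (34.00, 24.00).
ΣA = 4340.00 mm²
ΣAx̄ = (1820.00)(7.00) + (1440.00)(74.00) + (1080.00)(34.00) = 156020.00 mm³
ΣAȳ = (1820.00)(65.00) + (1440.00)(6.00) + (1080.00)(24.00) = 152860.00 mm³
x̄ = 156020.00 / 4340.00 = 35.95 mm
ȳ = 152860.00 / 4340.00 = 35.22 mm

x̄ = 35.95 mm, ȳ = 35.22 mm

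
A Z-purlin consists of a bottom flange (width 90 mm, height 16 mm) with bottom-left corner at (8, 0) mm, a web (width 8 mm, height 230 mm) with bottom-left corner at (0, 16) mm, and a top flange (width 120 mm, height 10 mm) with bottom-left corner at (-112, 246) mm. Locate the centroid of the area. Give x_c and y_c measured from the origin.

x_c = 4.75 mm, y_c = 123.61 mm

Part | A | x̄ᵢ | ȳᵢ | A·x̄ᵢ | A·ȳᵢ
bottom flange | 1440.00 | 53.00 | 8.00 | 76320.00 | 11520.00
web | 1840.00 | 4.00 | 131.00 | 7360.00 | 241040.00
top flange | 1200.00 | -52.00 | 251.00 | -62400.00 | 301200.00
Σ | 4480.00 |  |  | 21280.00 | 553760.00
x_c = 21280.00 / 4480.00 = 4.75 mm
y_c = 553760.00 / 4480.00 = 123.61 mm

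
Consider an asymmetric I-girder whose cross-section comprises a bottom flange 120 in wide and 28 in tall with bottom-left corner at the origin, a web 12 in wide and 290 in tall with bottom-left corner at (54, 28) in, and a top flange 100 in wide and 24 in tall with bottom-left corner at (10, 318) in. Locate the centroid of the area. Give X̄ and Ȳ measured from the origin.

X̄ = 60.00 in, Ȳ = 155.96 in

bottom flange: A = 120 × 28 = 3360.00, centroid at (60.00, 14.00).
web: A = 12 × 290 = 3480.00, centroid at (60.00, 173.00).
top flange: A = 100 × 24 = 2400.00, centroid at (60.00, 330.00).
ΣA = 9240.00 in²
ΣAX̄ = (3360.00)(60.00) + (3480.00)(60.00) + (2400.00)(60.00) = 554400.00 in³
ΣAȲ = (3360.00)(14.00) + (3480.00)(173.00) + (2400.00)(330.00) = 1441080.00 in³
X̄ = 554400.00 / 9240.00 = 60.00 in
Ȳ = 1441080.00 / 9240.00 = 155.96 in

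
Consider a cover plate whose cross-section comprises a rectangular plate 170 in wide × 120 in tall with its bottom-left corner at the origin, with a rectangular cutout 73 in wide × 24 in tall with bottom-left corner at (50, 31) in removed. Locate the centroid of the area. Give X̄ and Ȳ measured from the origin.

X̄ = 84.86 in, Ȳ = 61.60 in

Part | A | x̄ᵢ | ȳᵢ | A·x̄ᵢ | A·ȳᵢ
plate | 20400.00 | 85.00 | 60.00 | 1734000.00 | 1224000.00
hole | -1752.00 | 86.50 | 43.00 | -151548.00 | -75336.00
Σ | 18648.00 |  |  | 1582452.00 | 1148664.00
X̄ = 1582452.00 / 18648.00 = 84.86 in
Ȳ = 1148664.00 / 18648.00 = 61.60 in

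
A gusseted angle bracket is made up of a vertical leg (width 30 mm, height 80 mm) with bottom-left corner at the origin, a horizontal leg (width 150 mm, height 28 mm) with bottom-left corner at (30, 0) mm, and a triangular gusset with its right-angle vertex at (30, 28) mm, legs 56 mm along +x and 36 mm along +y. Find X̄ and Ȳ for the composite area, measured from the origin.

vertical leg: A = 30 × 80 = 2400.00, centroid at (15.00, 40.00).
horizontal leg: A = 150 × 28 = 4200.00, centroid at (105.00, 14.00).
gusset: A = ½·56·36 = 1008.00, centroid at (48.67, 40.00).
ΣA = 7608.00 mm²
ΣAX̄ = (2400.00)(15.00) + (4200.00)(105.00) + (1008.00)(48.67) = 526056.00 mm³
ΣAȲ = (2400.00)(40.00) + (4200.00)(14.00) + (1008.00)(40.00) = 195120.00 mm³
X̄ = 526056.00 / 7608.00 = 69.15 mm
Ȳ = 195120.00 / 7608.00 = 25.65 mm

X̄ = 69.15 mm, Ȳ = 25.65 mm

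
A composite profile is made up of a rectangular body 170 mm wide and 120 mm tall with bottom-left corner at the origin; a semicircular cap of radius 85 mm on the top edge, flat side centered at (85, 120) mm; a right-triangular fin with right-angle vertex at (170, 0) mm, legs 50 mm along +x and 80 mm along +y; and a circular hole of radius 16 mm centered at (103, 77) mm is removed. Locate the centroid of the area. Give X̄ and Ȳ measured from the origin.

rectangular body: A = 170 × 120 = 20400.00, centroid at (85.00, 60.00).
semicircular top: A = ½π·85² = 11349.00, centroid at (85.00, 156.08).
triangular fin: A = ½·50·80 = 2000.00, centroid at (186.67, 26.67).
hole: A = −π·16² = -804.25, centroid at (103.00, 77.00).
ΣA = 32944.76 mm²
ΣAX̄ = (20400.00)(85.00) + (11349.00)(85.00) + (2000.00)(186.67) + (-804.25)(103.00) = 2989161.11 mm³
ΣAȲ = (20400.00)(60.00) + (11349.00)(156.08) + (2000.00)(26.67) + (-804.25)(77.00) = 2986703.34 mm³
X̄ = 2989161.11 / 32944.76 = 90.73 mm
Ȳ = 2986703.34 / 32944.76 = 90.66 mm

X̄ = 90.73 mm, Ȳ = 90.66 mm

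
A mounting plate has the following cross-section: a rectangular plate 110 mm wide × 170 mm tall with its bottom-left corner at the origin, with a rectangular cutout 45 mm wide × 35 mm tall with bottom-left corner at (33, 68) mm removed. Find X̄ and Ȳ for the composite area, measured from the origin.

plate: A = 110 × 170 = 18700.00, centroid at (55.00, 85.00).
hole: A = −(45 × 35) = -1575.00, centroid at (55.50, 85.50).
ΣA = 17125.00 mm², ΣAX̄ = 941087.50 mm³, ΣAȲ = 1454837.50 mm³.
X̄ = 941087.50/17125.00 = 54.95 mm; Ȳ = 1454837.50/17125.00 = 84.95 mm.

X̄ = 54.95 mm, Ȳ = 84.95 mm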